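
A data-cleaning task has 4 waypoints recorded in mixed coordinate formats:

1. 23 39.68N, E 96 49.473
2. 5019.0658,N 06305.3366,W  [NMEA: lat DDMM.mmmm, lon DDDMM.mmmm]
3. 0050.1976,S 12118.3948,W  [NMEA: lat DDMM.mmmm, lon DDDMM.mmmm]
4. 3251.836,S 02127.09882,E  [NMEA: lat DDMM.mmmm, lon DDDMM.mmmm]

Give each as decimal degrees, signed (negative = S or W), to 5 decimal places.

Point 1:
  Lat: 39.68′ = 0.661333°; total 23.661333
  N → positive
  Lon: 49.473′ = 0.824550°; total 96.824550
  E ⇒ keep positive
Point 2:
  φ: split at 2 digits → 50° and 19.0658′; 50 + 19.0658/60 = 50.317763
  N → positive
  Longitude: degrees = first 3 digits = 63, minutes = 5.3366; 63 + 5.3366/60 = 63.088943
  W → negative
Point 3:
  φ: split at 2 digits → 00° and 50.1976′; 0 + 50.1976/60 = 0.836627
  S → negative
  Longitude: degrees = first 3 digits = 121, minutes = 18.3948; 121 + 18.3948/60 = 121.306580
  W ⇒ negate
Point 4:
  Latitude: degrees = first 2 digits = 32, minutes = 51.836; 32 + 51.836/60 = 32.863933
  S → negative
  λ: degrees = first 3 digits = 21, minutes = 27.09882; 21 + 27.09882/60 = 21.451647
  E → positive

1. 23.66133, 96.82455
2. 50.31776, -63.08894
3. -0.83663, -121.30658
4. -32.86393, 21.45165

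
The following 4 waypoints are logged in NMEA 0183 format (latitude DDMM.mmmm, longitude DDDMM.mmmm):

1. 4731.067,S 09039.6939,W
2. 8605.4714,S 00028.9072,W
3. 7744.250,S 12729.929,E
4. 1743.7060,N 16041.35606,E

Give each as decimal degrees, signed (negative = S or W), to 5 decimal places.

Point 1:
  Lat: degrees = first 2 digits = 47, minutes = 31.067; 47 + 31.067/60 = 47.517783
  hemisphere S, so the sign is −
  λ: degrees = first 3 digits = 90, minutes = 39.6939; 90 + 39.6939/60 = 90.661565
  hemisphere W, so the sign is −
Point 2:
  Latitude: split at 2 digits → 86° and 5.4714′; 86 + 5.4714/60 = 86.091190
  S → negative
  Lon: degrees = first 3 digits = 0, minutes = 28.9072; 0 + 28.9072/60 = 0.481787
  W ⇒ negate
Point 3:
  φ: split at 2 digits → 77° and 44.25′; 77 + 44.25/60 = 77.737500
  S → negative
  Longitude: degrees = first 3 digits = 127, minutes = 29.929; 127 + 29.929/60 = 127.498817
  E → positive
Point 4:
  Lat: split at 2 digits → 17° and 43.706′; 17 + 43.706/60 = 17.728433
  N ⇒ keep positive
  Longitude: degrees = first 3 digits = 160, minutes = 41.35606; 160 + 41.35606/60 = 160.689268
  E → positive

1. -47.51778, -90.66157
2. -86.09119, -0.48179
3. -77.73750, 127.49882
4. 17.72843, 160.68927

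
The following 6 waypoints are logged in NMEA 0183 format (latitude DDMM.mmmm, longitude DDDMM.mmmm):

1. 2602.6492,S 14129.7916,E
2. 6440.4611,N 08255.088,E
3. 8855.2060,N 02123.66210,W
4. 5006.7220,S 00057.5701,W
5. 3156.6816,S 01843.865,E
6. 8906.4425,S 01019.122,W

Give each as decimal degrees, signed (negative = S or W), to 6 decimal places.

Point 1:
  Lat: degrees = first 2 digits = 26, minutes = 2.6492; 26 + 2.6492/60 = 26.0441533
  S → negative
  λ: split at 3 digits → 141° and 29.7916′; 141 + 29.7916/60 = 141.4965267
  E ⇒ keep positive
Point 2:
  Latitude: degrees = first 2 digits = 64, minutes = 40.4611; 64 + 40.4611/60 = 64.6743517
  N → positive
  Lon: degrees = first 3 digits = 82, minutes = 55.088; 82 + 55.088/60 = 82.9181333
  E ⇒ keep positive
Point 3:
  Lat: split at 2 digits → 88° and 55.206′; 88 + 55.206/60 = 88.9201000
  N ⇒ keep positive
  Lon: degrees = first 3 digits = 21, minutes = 23.6621; 21 + 23.6621/60 = 21.3943683
  W ⇒ negate
Point 4:
  Latitude: split at 2 digits → 50° and 6.722′; 50 + 6.722/60 = 50.1120333
  hemisphere S, so the sign is −
  λ: split at 3 digits → 000° and 57.5701′; 0 + 57.5701/60 = 0.9595017
  W ⇒ negate
Point 5:
  φ: degrees = first 2 digits = 31, minutes = 56.6816; 31 + 56.6816/60 = 31.9446933
  S ⇒ negate
  Longitude: degrees = first 3 digits = 18, minutes = 43.865; 18 + 43.865/60 = 18.7310833
  E → positive
Point 6:
  φ: split at 2 digits → 89° and 6.4425′; 89 + 6.4425/60 = 89.1073750
  S ⇒ negate
  Lon: degrees = first 3 digits = 10, minutes = 19.122; 10 + 19.122/60 = 10.3187000
  W ⇒ negate

1. -26.044153, 141.496527
2. 64.674352, 82.918133
3. 88.920100, -21.394368
4. -50.112033, -0.959502
5. -31.944693, 18.731083
6. -89.107375, -10.318700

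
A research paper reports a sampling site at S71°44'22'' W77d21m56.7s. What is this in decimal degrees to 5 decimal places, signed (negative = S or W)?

Latitude: 44′ + 22″ = 44.36667′; 71 + 44.36667/60 = 71.739444
hemisphere S, so the sign is −
Lon: 77 + 21/60 + 56.7/3600 = 77.365750
W → negative

-71.73944, -77.36575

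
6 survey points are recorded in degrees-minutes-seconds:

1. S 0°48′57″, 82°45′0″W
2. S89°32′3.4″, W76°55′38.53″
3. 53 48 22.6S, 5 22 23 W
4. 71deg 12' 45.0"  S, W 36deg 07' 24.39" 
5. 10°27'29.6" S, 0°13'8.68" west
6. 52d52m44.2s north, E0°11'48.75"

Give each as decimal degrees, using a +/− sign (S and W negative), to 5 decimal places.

1. -0.81583, -82.75000
2. -89.53428, -76.92737
3. -53.80628, -5.37306
4. -71.21250, -36.12344
5. -10.45822, -0.21908
6. 52.87894, 0.19688

Point 1:
  Latitude: 0 + 48/60 + 57/3600 = 0.815833
  hemisphere S, so the sign is −
  Lon: 82 + 45/60 + 0/3600 = 82.750000
  hemisphere W, so the sign is −
Point 2:
  φ: 89 + 32/60 + 3.4/3600 = 89.534278
  S → negative
  λ: 76° + 55/60 + 38.53/3600 = 76 + 0.916667 + 0.010703 = 76.927369
  W ⇒ negate
Point 3:
  Lat: 48′ + 22.6″ = 48.37667′; 53 + 48.37667/60 = 53.806278
  S ⇒ negate
  Lon: 22′ + 23″ = 22.38333′; 5 + 22.38333/60 = 5.373056
  W → negative
Point 4:
  Latitude: 12′ + 45″ = 12.75000′; 71 + 12.75000/60 = 71.212500
  hemisphere S, so the sign is −
  Longitude: 36 + 7/60 + 24.39/3600 = 36.123442
  W → negative
Point 5:
  Latitude: 10° + 27/60 + 29.6/3600 = 10 + 0.450000 + 0.008222 = 10.458222
  S ⇒ negate
  Lon: 0° + 13/60 + 8.68/3600 = 0 + 0.216667 + 0.002411 = 0.219078
  hemisphere W, so the sign is −
Point 6:
  φ: 52° + 52/60 + 44.2/3600 = 52 + 0.866667 + 0.012278 = 52.878944
  N ⇒ keep positive
  Longitude: 0° + 11/60 + 48.75/3600 = 0 + 0.183333 + 0.013542 = 0.196875
  E ⇒ keep positive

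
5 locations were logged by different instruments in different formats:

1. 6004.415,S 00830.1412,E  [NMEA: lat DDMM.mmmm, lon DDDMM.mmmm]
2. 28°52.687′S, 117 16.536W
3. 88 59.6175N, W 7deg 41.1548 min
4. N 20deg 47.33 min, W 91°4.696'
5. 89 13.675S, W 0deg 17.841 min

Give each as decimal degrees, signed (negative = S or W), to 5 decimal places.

Point 1:
  Lat: split at 2 digits → 60° and 4.415′; 60 + 4.415/60 = 60.073583
  S ⇒ negate
  Longitude: split at 3 digits → 008° and 30.1412′; 8 + 30.1412/60 = 8.502353
  E ⇒ keep positive
Point 2:
  Lat: 28 + 52.687/60 = 28.878117
  hemisphere S, so the sign is −
  Lon: 117 + 16.536/60 = 117.275600
  hemisphere W, so the sign is −
Point 3:
  φ: 59.6175′ = 0.993625°; total 88.993625
  N → positive
  λ: 41.1548′ = 0.685913°; total 7.685913
  W → negative
Point 4:
  Lat: 20 + 47.33/60 = 20.788833
  N → positive
  λ: 91 + 4.696/60 = 91.078267
  W → negative
Point 5:
  Lat: 89 + 13.675/60 = 89.227917
  hemisphere S, so the sign is −
  λ: 0 + 17.841/60 = 0.297350
  W ⇒ negate

1. -60.07358, 8.50235
2. -28.87812, -117.27560
3. 88.99363, -7.68591
4. 20.78883, -91.07827
5. -89.22792, -0.29735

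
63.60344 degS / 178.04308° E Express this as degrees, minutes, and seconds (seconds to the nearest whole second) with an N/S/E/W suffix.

Lat: whole degrees 63; 36.20640′ → 36′ and 12.38″
Longitude: 0.043080° → 2.58480′; 0.58480 × 60 = 35.09″

63°36′12″ S, 178°02′35″ E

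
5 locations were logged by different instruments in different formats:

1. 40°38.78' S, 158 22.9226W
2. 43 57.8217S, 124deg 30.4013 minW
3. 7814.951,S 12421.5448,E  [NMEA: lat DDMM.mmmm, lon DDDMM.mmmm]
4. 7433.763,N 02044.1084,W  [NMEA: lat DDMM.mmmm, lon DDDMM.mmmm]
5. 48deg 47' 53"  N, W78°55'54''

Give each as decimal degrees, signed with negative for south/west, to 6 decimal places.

1. -40.646333, -158.382043
2. -43.963695, -124.506688
3. -78.249183, 124.359080
4. 74.562717, -20.735140
5. 48.798056, -78.931667

Point 1:
  Lat: 40 + 38.78/60 = 40.6463333
  S ⇒ negate
  λ: 158 + 22.9226/60 = 158.3820433
  W ⇒ negate
Point 2:
  Lat: 57.8217′ = 0.963695°; total 43.9636950
  S → negative
  Longitude: 30.4013′ = 0.506688°; total 124.5066883
  W → negative
Point 3:
  Lat: degrees = first 2 digits = 78, minutes = 14.951; 78 + 14.951/60 = 78.2491833
  S → negative
  Lon: split at 3 digits → 124° and 21.5448′; 124 + 21.5448/60 = 124.3590800
  E → positive
Point 4:
  Latitude: degrees = first 2 digits = 74, minutes = 33.763; 74 + 33.763/60 = 74.5627167
  N ⇒ keep positive
  Lon: split at 3 digits → 020° and 44.1084′; 20 + 44.1084/60 = 20.7351400
  hemisphere W, so the sign is −
Point 5:
  Lat: 48° + 47/60 + 53/3600 = 48 + 0.783333 + 0.014722 = 48.7980556
  N ⇒ keep positive
  λ: 55′ + 54″ = 55.90000′; 78 + 55.90000/60 = 78.9316667
  W ⇒ negate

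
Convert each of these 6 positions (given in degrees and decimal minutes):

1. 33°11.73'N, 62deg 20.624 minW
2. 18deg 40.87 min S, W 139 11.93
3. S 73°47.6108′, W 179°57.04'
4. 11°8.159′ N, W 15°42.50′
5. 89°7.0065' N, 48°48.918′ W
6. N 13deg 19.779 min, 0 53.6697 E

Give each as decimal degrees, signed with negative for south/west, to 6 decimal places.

1. 33.195500, -62.343733
2. -18.681167, -139.198833
3. -73.793513, -179.950667
4. 11.135983, -15.708333
5. 89.116775, -48.815300
6. 13.329650, 0.894495

Point 1:
  Latitude: 33 + 11.73/60 = 33.1955000
  N → positive
  λ: 62 + 20.624/60 = 62.3437333
  hemisphere W, so the sign is −
Point 2:
  Lat: 40.87′ = 0.681167°; total 18.6811667
  hemisphere S, so the sign is −
  Longitude: 11.93′ = 0.198833°; total 139.1988333
  W ⇒ negate
Point 3:
  φ: 47.6108′ = 0.793513°; total 73.7935133
  S ⇒ negate
  Longitude: 57.04′ = 0.950667°; total 179.9506667
  hemisphere W, so the sign is −
Point 4:
  Lat: 11 + 8.159/60 = 11.1359833
  N ⇒ keep positive
  Longitude: 42.5′ = 0.708333°; total 15.7083333
  W → negative
Point 5:
  Latitude: 7.0065′ = 0.116775°; total 89.1167750
  N ⇒ keep positive
  Longitude: 48.918′ = 0.815300°; total 48.8153000
  W ⇒ negate
Point 6:
  Latitude: 13 + 19.779/60 = 13.3296500
  N → positive
  Longitude: 53.6697′ = 0.894495°; total 0.8944950
  E → positive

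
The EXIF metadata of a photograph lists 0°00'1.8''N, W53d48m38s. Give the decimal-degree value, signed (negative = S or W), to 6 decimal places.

Latitude: 0′ + 1.8″ = 0.03000′; 0 + 0.03000/60 = 0.0005000
N → positive
Longitude: 53 + 48/60 + 38/3600 = 53.8105556
W ⇒ negate

0.000500, -53.810556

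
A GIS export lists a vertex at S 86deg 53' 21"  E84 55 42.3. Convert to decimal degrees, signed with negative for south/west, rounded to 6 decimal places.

φ: 86 + 53/60 + 21/3600 = 86.8891667
hemisphere S, so the sign is −
Longitude: 55′ + 42.3″ = 55.70500′; 84 + 55.70500/60 = 84.9284167
E ⇒ keep positive

-86.889167, 84.928417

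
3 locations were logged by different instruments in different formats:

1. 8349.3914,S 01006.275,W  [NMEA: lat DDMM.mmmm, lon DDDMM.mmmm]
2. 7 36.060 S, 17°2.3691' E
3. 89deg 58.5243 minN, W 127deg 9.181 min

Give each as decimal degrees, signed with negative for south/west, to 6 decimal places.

1. -83.823190, -10.104583
2. -7.601000, 17.039485
3. 89.975405, -127.153017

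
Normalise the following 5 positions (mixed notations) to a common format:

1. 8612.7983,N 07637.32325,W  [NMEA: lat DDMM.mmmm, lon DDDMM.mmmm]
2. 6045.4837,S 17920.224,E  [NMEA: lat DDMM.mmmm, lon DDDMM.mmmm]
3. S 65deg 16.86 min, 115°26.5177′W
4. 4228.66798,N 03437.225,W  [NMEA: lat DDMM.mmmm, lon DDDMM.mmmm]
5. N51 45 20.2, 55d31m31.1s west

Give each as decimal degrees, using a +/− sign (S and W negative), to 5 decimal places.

1. 86.21331, -76.62205
2. -60.75806, 179.33707
3. -65.28100, -115.44196
4. 42.47780, -34.62042
5. 51.75561, -55.52531

Point 1:
  Lat: degrees = first 2 digits = 86, minutes = 12.7983; 86 + 12.7983/60 = 86.213305
  N → positive
  Longitude: degrees = first 3 digits = 76, minutes = 37.32325; 76 + 37.32325/60 = 76.622054
  W ⇒ negate
Point 2:
  Latitude: degrees = first 2 digits = 60, minutes = 45.4837; 60 + 45.4837/60 = 60.758062
  hemisphere S, so the sign is −
  Longitude: degrees = first 3 digits = 179, minutes = 20.224; 179 + 20.224/60 = 179.337067
  E → positive
Point 3:
  Lat: 16.86′ = 0.281000°; total 65.281000
  hemisphere S, so the sign is −
  Longitude: 115 + 26.5177/60 = 115.441962
  hemisphere W, so the sign is −
Point 4:
  Lat: degrees = first 2 digits = 42, minutes = 28.66798; 42 + 28.66798/60 = 42.477800
  N ⇒ keep positive
  Lon: degrees = first 3 digits = 34, minutes = 37.225; 34 + 37.225/60 = 34.620417
  hemisphere W, so the sign is −
Point 5:
  Lat: 51 + 45/60 + 20.2/3600 = 51.755611
  N → positive
  Longitude: 31′ + 31.1″ = 31.51833′; 55 + 31.51833/60 = 55.525306
  hemisphere W, so the sign is −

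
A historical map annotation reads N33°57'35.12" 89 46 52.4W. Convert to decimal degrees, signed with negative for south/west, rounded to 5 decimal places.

33.95976, -89.78122

Latitude: 33 + 57/60 + 35.12/3600 = 33.959756
N ⇒ keep positive
λ: 89 + 46/60 + 52.4/3600 = 89.781222
W ⇒ negate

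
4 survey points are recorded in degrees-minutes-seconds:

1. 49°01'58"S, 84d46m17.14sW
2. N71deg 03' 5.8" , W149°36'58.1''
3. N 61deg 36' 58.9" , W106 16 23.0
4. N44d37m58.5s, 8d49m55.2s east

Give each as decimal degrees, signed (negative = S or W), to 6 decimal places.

Point 1:
  φ: 49° + 1/60 + 58/3600 = 49 + 0.016667 + 0.016111 = 49.0327778
  S → negative
  Lon: 84 + 46/60 + 17.14/3600 = 84.7714278
  hemisphere W, so the sign is −
Point 2:
  Latitude: 71° + 3/60 + 5.8/3600 = 71 + 0.050000 + 0.001611 = 71.0516111
  N ⇒ keep positive
  Longitude: 36′ + 58.1″ = 36.96833′; 149 + 36.96833/60 = 149.6161389
  W ⇒ negate
Point 3:
  φ: 61° + 36/60 + 58.9/3600 = 61 + 0.600000 + 0.016361 = 61.6163611
  N ⇒ keep positive
  Longitude: 106 + 16/60 + 23/3600 = 106.2730556
  W → negative
Point 4:
  φ: 37′ + 58.5″ = 37.97500′; 44 + 37.97500/60 = 44.6329167
  N → positive
  λ: 8 + 49/60 + 55.2/3600 = 8.8320000
  E → positive

1. -49.032778, -84.771428
2. 71.051611, -149.616139
3. 61.616361, -106.273056
4. 44.632917, 8.832000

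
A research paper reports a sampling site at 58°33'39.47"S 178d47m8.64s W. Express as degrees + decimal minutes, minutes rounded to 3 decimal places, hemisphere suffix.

Lat: 33 + 39.47/60 = 33.65783′
Longitude: 47 + 8.64/60 = 47.14400′

58° 33.658′ S, 178° 47.144′ W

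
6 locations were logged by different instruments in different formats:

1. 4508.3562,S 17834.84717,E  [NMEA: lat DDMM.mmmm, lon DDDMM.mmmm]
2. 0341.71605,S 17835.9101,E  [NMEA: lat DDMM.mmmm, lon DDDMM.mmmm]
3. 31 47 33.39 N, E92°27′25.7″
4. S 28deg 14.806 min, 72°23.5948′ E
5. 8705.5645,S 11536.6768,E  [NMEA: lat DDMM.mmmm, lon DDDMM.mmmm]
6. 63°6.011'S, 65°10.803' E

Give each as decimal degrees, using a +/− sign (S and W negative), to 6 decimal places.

1. -45.139270, 178.580786
2. -3.695268, 178.598502
3. 31.792608, 92.457139
4. -28.246767, 72.393247
5. -87.092742, 115.611280
6. -63.100183, 65.180050

Point 1:
  Latitude: split at 2 digits → 45° and 8.3562′; 45 + 8.3562/60 = 45.1392700
  S ⇒ negate
  Lon: degrees = first 3 digits = 178, minutes = 34.84717; 178 + 34.84717/60 = 178.5807862
  E → positive
Point 2:
  Latitude: split at 2 digits → 03° and 41.71605′; 3 + 41.71605/60 = 3.6952675
  S ⇒ negate
  Longitude: split at 3 digits → 178° and 35.9101′; 178 + 35.9101/60 = 178.5985017
  E ⇒ keep positive
Point 3:
  φ: 47′ + 33.39″ = 47.55650′; 31 + 47.55650/60 = 31.7926083
  N → positive
  Longitude: 27′ + 25.7″ = 27.42833′; 92 + 27.42833/60 = 92.4571389
  E ⇒ keep positive
Point 4:
  φ: 28 + 14.806/60 = 28.2467667
  S ⇒ negate
  Longitude: 23.5948′ = 0.393247°; total 72.3932467
  E → positive
Point 5:
  Latitude: degrees = first 2 digits = 87, minutes = 5.5645; 87 + 5.5645/60 = 87.0927417
  S ⇒ negate
  λ: degrees = first 3 digits = 115, minutes = 36.6768; 115 + 36.6768/60 = 115.6112800
  E ⇒ keep positive
Point 6:
  φ: 63 + 6.011/60 = 63.1001833
  S → negative
  Longitude: 10.803′ = 0.180050°; total 65.1800500
  E ⇒ keep positive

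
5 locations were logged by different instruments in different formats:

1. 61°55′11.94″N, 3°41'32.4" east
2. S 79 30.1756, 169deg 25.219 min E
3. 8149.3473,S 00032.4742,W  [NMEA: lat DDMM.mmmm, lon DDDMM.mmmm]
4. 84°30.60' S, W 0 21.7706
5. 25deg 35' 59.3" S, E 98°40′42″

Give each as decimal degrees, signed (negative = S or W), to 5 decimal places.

1. 61.91998, 3.69233
2. -79.50293, 169.42032
3. -81.82246, -0.54124
4. -84.51000, -0.36284
5. -25.59981, 98.67833

Point 1:
  Latitude: 61° + 55/60 + 11.94/3600 = 61 + 0.916667 + 0.003317 = 61.919983
  N → positive
  λ: 3 + 41/60 + 32.4/3600 = 3.692333
  E → positive
Point 2:
  Latitude: 30.1756′ = 0.502927°; total 79.502927
  S ⇒ negate
  Longitude: 25.219′ = 0.420317°; total 169.420317
  E ⇒ keep positive
Point 3:
  φ: split at 2 digits → 81° and 49.3473′; 81 + 49.3473/60 = 81.822455
  S → negative
  λ: degrees = first 3 digits = 0, minutes = 32.4742; 0 + 32.4742/60 = 0.541237
  W → negative
Point 4:
  Latitude: 30.6′ = 0.510000°; total 84.510000
  hemisphere S, so the sign is −
  Longitude: 0 + 21.7706/60 = 0.362843
  W ⇒ negate
Point 5:
  Latitude: 25° + 35/60 + 59.3/3600 = 25 + 0.583333 + 0.016472 = 25.599806
  S → negative
  λ: 98° + 40/60 + 42/3600 = 98 + 0.666667 + 0.011667 = 98.678333
  E ⇒ keep positive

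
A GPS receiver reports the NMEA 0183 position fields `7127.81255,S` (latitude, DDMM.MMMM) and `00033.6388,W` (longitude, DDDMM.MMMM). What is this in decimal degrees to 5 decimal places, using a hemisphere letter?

Lat: split at 2 digits → 71° and 27.81255′; 71 + 27.81255/60 = 71.463543
Lon: split at 3 digits → 000° and 33.6388′; 0 + 33.6388/60 = 0.560647

71.46354° S, 0.56065° W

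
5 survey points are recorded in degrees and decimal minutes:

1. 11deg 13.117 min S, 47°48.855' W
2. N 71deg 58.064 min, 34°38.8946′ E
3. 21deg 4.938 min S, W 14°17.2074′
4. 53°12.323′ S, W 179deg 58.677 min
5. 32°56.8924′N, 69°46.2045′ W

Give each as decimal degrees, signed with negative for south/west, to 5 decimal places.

Point 1:
  φ: 13.117′ = 0.218617°; total 11.218617
  S ⇒ negate
  λ: 47 + 48.855/60 = 47.814250
  W → negative
Point 2:
  Latitude: 71 + 58.064/60 = 71.967733
  N ⇒ keep positive
  λ: 38.8946′ = 0.648243°; total 34.648243
  E ⇒ keep positive
Point 3:
  Lat: 21 + 4.938/60 = 21.082300
  hemisphere S, so the sign is −
  Longitude: 14 + 17.2074/60 = 14.286790
  W ⇒ negate
Point 4:
  Latitude: 12.323′ = 0.205383°; total 53.205383
  hemisphere S, so the sign is −
  λ: 179 + 58.677/60 = 179.977950
  W ⇒ negate
Point 5:
  φ: 32 + 56.8924/60 = 32.948207
  N ⇒ keep positive
  λ: 69 + 46.2045/60 = 69.770075
  hemisphere W, so the sign is −

1. -11.21862, -47.81425
2. 71.96773, 34.64824
3. -21.08230, -14.28679
4. -53.20538, -179.97795
5. 32.94821, -69.77008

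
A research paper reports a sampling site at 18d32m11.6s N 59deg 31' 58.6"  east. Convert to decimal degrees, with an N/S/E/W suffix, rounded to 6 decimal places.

18.536556° N, 59.532944° E

Latitude: 18 + 32/60 + 11.6/3600 = 18.5365556
Lon: 59° + 31/60 + 58.6/3600 = 59 + 0.516667 + 0.016278 = 59.5329444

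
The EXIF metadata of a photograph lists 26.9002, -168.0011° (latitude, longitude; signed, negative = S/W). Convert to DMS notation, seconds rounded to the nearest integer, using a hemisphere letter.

26°54′1″ N, 168°00′4″ W

Latitude: 0.900200° → 54.01200′; 0.01200 × 60 = 0.72″
Longitude is negative → W; |value| = 168.001100
Longitude: 0.001100° → 0.06600′; 0.06600 × 60 = 3.96″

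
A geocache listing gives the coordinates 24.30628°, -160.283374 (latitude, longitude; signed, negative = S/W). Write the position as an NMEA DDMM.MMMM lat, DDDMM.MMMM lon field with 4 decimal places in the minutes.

φ: 24° + 0.306280 × 60 = 24° 18.376800′
Longitude is negative → W; |value| = 160.283374
Lon: 160° + 0.283374 × 60 = 160° 17.002440′

2418.3768,N / 16017.0024,W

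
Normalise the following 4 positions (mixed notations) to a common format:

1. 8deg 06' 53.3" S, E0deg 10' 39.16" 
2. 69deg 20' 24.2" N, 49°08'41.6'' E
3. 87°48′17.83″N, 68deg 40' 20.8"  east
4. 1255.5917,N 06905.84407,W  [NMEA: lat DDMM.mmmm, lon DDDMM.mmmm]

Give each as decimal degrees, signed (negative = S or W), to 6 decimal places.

Point 1:
  φ: 8° + 6/60 + 53.3/3600 = 8 + 0.100000 + 0.014806 = 8.1148056
  hemisphere S, so the sign is −
  λ: 0° + 10/60 + 39.16/3600 = 0 + 0.166667 + 0.010878 = 0.1775444
  E ⇒ keep positive
Point 2:
  Latitude: 20′ + 24.2″ = 20.40333′; 69 + 20.40333/60 = 69.3400556
  N → positive
  Lon: 8′ + 41.6″ = 8.69333′; 49 + 8.69333/60 = 49.1448889
  E ⇒ keep positive
Point 3:
  Latitude: 87 + 48/60 + 17.83/3600 = 87.8049528
  N → positive
  Longitude: 40′ + 20.8″ = 40.34667′; 68 + 40.34667/60 = 68.6724444
  E ⇒ keep positive
Point 4:
  Latitude: degrees = first 2 digits = 12, minutes = 55.5917; 12 + 55.5917/60 = 12.9265283
  N → positive
  Longitude: split at 3 digits → 069° and 5.84407′; 69 + 5.84407/60 = 69.0974012
  hemisphere W, so the sign is −

1. -8.114806, 0.177544
2. 69.340056, 49.144889
3. 87.804953, 68.672444
4. 12.926528, -69.097401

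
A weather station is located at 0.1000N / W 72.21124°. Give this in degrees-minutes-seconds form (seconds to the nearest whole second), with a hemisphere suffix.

0°06′0″ N, 72°12′40″ W

φ: whole degrees 0; 6.00000′ → 6′ and 0.00″
Lon: whole degrees 72; 12.67440′ → 12′ and 40.46″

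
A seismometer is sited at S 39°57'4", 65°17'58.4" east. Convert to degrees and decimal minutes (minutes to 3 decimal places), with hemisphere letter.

φ: 57 + 4/60 = 57.06667′
λ: seconds/60 = 0.97333; minutes = 17 + 0.97333 = 17.97333

39° 57.067′ S, 65° 17.973′ E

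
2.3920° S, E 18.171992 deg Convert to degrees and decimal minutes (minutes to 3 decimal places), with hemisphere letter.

2° 23.520′ S, 18° 10.320′ E

Lat: fractional part 0.392000 → 23.52000 minutes
Longitude: fractional part 0.171992 → 10.31952 minutes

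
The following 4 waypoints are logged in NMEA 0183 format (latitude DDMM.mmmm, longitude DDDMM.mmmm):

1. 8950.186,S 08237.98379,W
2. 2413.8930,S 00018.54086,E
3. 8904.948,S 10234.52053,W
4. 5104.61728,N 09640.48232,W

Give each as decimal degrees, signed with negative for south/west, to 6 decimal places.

1. -89.836433, -82.633063
2. -24.231550, 0.309014
3. -89.082467, -102.575342
4. 51.076955, -96.674705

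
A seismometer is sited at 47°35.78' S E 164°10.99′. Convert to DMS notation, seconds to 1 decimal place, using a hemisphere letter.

47°35′46.8″ S, 164°10′59.4″ E

Lat: 35.78000′ → 35′ and 0.78000 × 60 = 46.800″
Longitude: fractional minutes 0.99000 × 60 = 59.400″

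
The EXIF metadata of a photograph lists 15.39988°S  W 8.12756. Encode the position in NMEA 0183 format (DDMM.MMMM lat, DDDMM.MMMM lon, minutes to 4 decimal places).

Lat: fractional part 0.399880 → 23.992800 minutes
Lon: fractional part 0.127560 → 7.653600 minutes

1523.9928,S / 00807.6536,W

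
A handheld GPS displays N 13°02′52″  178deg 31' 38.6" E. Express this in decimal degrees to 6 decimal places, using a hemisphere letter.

13.047778° N, 178.527389° E

Latitude: 13° + 2/60 + 52/3600 = 13 + 0.033333 + 0.014444 = 13.0477778
Longitude: 178° + 31/60 + 38.6/3600 = 178 + 0.516667 + 0.010722 = 178.5273889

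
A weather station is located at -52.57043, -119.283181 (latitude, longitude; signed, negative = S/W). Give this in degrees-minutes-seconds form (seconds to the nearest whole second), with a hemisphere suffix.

52°34′14″ S, 119°16′59″ W

Latitude is negative → S; |value| = 52.570430
Latitude: 0.570430° → 34.22580′; 0.22580 × 60 = 13.55″
Longitude is negative → W; |value| = 119.283181
Longitude: 0.283181 × 60 = 16.99086′ → 16′, remainder × 60 = 59.45″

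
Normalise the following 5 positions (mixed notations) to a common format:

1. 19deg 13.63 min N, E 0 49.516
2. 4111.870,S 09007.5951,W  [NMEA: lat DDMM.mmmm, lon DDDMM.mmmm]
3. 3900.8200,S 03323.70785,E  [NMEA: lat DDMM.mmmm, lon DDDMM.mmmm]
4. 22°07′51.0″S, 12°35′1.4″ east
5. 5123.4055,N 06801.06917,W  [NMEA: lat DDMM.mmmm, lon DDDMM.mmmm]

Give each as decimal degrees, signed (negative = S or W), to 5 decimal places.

1. 19.22717, 0.82527
2. -41.19783, -90.12659
3. -39.01367, 33.39513
4. -22.13083, 12.58372
5. 51.39009, -68.01782

Point 1:
  φ: 13.63′ = 0.227167°; total 19.227167
  N → positive
  λ: 0 + 49.516/60 = 0.825267
  E ⇒ keep positive
Point 2:
  Latitude: split at 2 digits → 41° and 11.87′; 41 + 11.87/60 = 41.197833
  S ⇒ negate
  Longitude: split at 3 digits → 090° and 7.5951′; 90 + 7.5951/60 = 90.126585
  hemisphere W, so the sign is −
Point 3:
  Lat: split at 2 digits → 39° and 0.82′; 39 + 0.82/60 = 39.013667
  S → negative
  λ: split at 3 digits → 033° and 23.70785′; 33 + 23.70785/60 = 33.395131
  E ⇒ keep positive
Point 4:
  Lat: 7′ + 51″ = 7.85000′; 22 + 7.85000/60 = 22.130833
  hemisphere S, so the sign is −
  λ: 12° + 35/60 + 1.4/3600 = 12 + 0.583333 + 0.000389 = 12.583722
  E → positive
Point 5:
  φ: split at 2 digits → 51° and 23.4055′; 51 + 23.4055/60 = 51.390092
  N ⇒ keep positive
  λ: degrees = first 3 digits = 68, minutes = 1.06917; 68 + 1.06917/60 = 68.017820
  hemisphere W, so the sign is −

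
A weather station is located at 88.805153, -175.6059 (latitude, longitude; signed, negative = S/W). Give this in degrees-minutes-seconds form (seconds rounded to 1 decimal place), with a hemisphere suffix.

88°48′18.6″ N, 175°36′21.2″ W

Lat: 0.805153° → 48.30918′; 0.30918 × 60 = 18.551″
Longitude is negative → W; |value| = 175.605900
Lon: 0.605900° → 36.35400′; 0.35400 × 60 = 21.240″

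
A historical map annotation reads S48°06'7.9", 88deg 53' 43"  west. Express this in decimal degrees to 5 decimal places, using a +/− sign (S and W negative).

Latitude: 48 + 6/60 + 7.9/3600 = 48.102194
hemisphere S, so the sign is −
Longitude: 53′ + 43″ = 53.71667′; 88 + 53.71667/60 = 88.895278
W ⇒ negate

-48.10219, -88.89528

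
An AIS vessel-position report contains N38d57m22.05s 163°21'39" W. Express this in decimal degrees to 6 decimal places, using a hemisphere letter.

φ: 38 + 57/60 + 22.05/3600 = 38.9561250
Longitude: 163 + 21/60 + 39/3600 = 163.3608333

38.956125° N, 163.360833° W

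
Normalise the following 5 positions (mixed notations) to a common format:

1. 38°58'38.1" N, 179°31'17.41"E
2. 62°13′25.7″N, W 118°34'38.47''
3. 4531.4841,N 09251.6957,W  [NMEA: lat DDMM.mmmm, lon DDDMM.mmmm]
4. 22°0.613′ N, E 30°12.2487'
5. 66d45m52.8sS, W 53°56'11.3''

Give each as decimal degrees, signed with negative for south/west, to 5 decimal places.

Point 1:
  Lat: 58′ + 38.1″ = 58.63500′; 38 + 58.63500/60 = 38.977250
  N ⇒ keep positive
  Longitude: 179° + 31/60 + 17.41/3600 = 179 + 0.516667 + 0.004836 = 179.521503
  E ⇒ keep positive
Point 2:
  Latitude: 13′ + 25.7″ = 13.42833′; 62 + 13.42833/60 = 62.223806
  N → positive
  λ: 118° + 34/60 + 38.47/3600 = 118 + 0.566667 + 0.010686 = 118.577353
  W → negative
Point 3:
  Latitude: degrees = first 2 digits = 45, minutes = 31.4841; 45 + 31.4841/60 = 45.524735
  N → positive
  λ: split at 3 digits → 092° and 51.6957′; 92 + 51.6957/60 = 92.861595
  W ⇒ negate
Point 4:
  Latitude: 0.613′ = 0.010217°; total 22.010217
  N ⇒ keep positive
  Lon: 12.2487′ = 0.204145°; total 30.204145
  E → positive
Point 5:
  Lat: 45′ + 52.8″ = 45.88000′; 66 + 45.88000/60 = 66.764667
  S ⇒ negate
  Lon: 53° + 56/60 + 11.3/3600 = 53 + 0.933333 + 0.003139 = 53.936472
  W → negative

1. 38.97725, 179.52150
2. 62.22381, -118.57735
3. 45.52474, -92.86160
4. 22.01022, 30.20415
5. -66.76467, -53.93647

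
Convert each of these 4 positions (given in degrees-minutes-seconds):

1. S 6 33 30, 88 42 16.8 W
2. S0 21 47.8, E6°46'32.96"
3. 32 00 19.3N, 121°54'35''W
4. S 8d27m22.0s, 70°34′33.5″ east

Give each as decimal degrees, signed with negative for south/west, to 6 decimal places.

1. -6.558333, -88.704667
2. -0.363278, 6.775822
3. 32.005361, -121.909722
4. -8.456111, 70.575972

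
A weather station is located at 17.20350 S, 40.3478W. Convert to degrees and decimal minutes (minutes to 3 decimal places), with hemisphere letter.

Lat: 17° + 0.203500 × 60 = 17° 12.21000′
Longitude: minutes = (40.347800 − 40) × 60 = 20.86800

17° 12.210′ S, 40° 20.868′ W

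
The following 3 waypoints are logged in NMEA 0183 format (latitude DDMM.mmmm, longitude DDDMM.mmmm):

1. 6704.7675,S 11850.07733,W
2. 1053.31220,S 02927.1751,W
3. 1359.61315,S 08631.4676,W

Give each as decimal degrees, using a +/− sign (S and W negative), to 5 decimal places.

1. -67.07946, -118.83462
2. -10.88854, -29.45292
3. -13.99355, -86.52446

Point 1:
  Lat: split at 2 digits → 67° and 4.7675′; 67 + 4.7675/60 = 67.079458
  S ⇒ negate
  λ: split at 3 digits → 118° and 50.07733′; 118 + 50.07733/60 = 118.834622
  W ⇒ negate
Point 2:
  Latitude: degrees = first 2 digits = 10, minutes = 53.3122; 10 + 53.3122/60 = 10.888537
  S → negative
  Lon: degrees = first 3 digits = 29, minutes = 27.1751; 29 + 27.1751/60 = 29.452918
  hemisphere W, so the sign is −
Point 3:
  Lat: split at 2 digits → 13° and 59.61315′; 13 + 59.61315/60 = 13.993553
  hemisphere S, so the sign is −
  Lon: degrees = first 3 digits = 86, minutes = 31.4676; 86 + 31.4676/60 = 86.524460
  W ⇒ negate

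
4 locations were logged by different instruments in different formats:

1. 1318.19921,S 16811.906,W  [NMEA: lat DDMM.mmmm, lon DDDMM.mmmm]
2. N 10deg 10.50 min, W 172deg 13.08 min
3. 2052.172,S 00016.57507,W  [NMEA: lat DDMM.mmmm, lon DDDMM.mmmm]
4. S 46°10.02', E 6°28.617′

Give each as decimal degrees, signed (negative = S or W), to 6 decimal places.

Point 1:
  φ: degrees = first 2 digits = 13, minutes = 18.19921; 13 + 18.19921/60 = 13.3033202
  S ⇒ negate
  Longitude: degrees = first 3 digits = 168, minutes = 11.906; 168 + 11.906/60 = 168.1984333
  W → negative
Point 2:
  φ: 10.5′ = 0.175000°; total 10.1750000
  N ⇒ keep positive
  Lon: 172 + 13.08/60 = 172.2180000
  W ⇒ negate
Point 3:
  Lat: degrees = first 2 digits = 20, minutes = 52.172; 20 + 52.172/60 = 20.8695333
  S → negative
  Longitude: split at 3 digits → 000° and 16.57507′; 0 + 16.57507/60 = 0.2762512
  hemisphere W, so the sign is −
Point 4:
  Lat: 46 + 10.02/60 = 46.1670000
  S → negative
  Lon: 28.617′ = 0.476950°; total 6.4769500
  E → positive

1. -13.303320, -168.198433
2. 10.175000, -172.218000
3. -20.869533, -0.276251
4. -46.167000, 6.476950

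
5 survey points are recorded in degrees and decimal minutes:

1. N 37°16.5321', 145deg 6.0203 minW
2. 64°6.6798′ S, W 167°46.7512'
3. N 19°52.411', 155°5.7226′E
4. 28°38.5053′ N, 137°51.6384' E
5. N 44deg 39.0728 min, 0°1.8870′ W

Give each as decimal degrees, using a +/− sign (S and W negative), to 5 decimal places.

Point 1:
  Latitude: 37 + 16.5321/60 = 37.275535
  N ⇒ keep positive
  Longitude: 6.0203′ = 0.100338°; total 145.100338
  hemisphere W, so the sign is −
Point 2:
  Latitude: 6.6798′ = 0.111330°; total 64.111330
  hemisphere S, so the sign is −
  λ: 46.7512′ = 0.779187°; total 167.779187
  hemisphere W, so the sign is −
Point 3:
  φ: 52.411′ = 0.873517°; total 19.873517
  N → positive
  λ: 5.7226′ = 0.095377°; total 155.095377
  E ⇒ keep positive
Point 4:
  Lat: 28 + 38.5053/60 = 28.641755
  N → positive
  Lon: 51.6384′ = 0.860640°; total 137.860640
  E → positive
Point 5:
  φ: 39.0728′ = 0.651213°; total 44.651213
  N → positive
  Lon: 1.887′ = 0.031450°; total 0.031450
  hemisphere W, so the sign is −

1. 37.27554, -145.10034
2. -64.11133, -167.77919
3. 19.87352, 155.09538
4. 28.64176, 137.86064
5. 44.65121, -0.03145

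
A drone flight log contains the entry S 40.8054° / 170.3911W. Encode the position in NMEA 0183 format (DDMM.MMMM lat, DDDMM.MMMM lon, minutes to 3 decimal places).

4048.324,S / 17023.466,W

Lat: minutes = (40.805400 − 40) × 60 = 48.32400
λ: fractional part 0.391100 → 23.46600 minutes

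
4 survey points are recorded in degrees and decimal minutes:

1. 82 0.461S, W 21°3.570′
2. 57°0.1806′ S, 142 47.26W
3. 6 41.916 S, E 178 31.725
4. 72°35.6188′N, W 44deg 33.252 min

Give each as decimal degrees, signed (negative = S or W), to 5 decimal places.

1. -82.00768, -21.05950
2. -57.00301, -142.78767
3. -6.69860, 178.52875
4. 72.59365, -44.55420

Point 1:
  Lat: 0.461′ = 0.007683°; total 82.007683
  hemisphere S, so the sign is −
  λ: 21 + 3.57/60 = 21.059500
  W ⇒ negate
Point 2:
  Lat: 57 + 0.1806/60 = 57.003010
  S → negative
  Lon: 47.26′ = 0.787667°; total 142.787667
  W → negative
Point 3:
  Lat: 6 + 41.916/60 = 6.698600
  S → negative
  Lon: 178 + 31.725/60 = 178.528750
  E → positive
Point 4:
  φ: 35.6188′ = 0.593647°; total 72.593647
  N → positive
  Lon: 33.252′ = 0.554200°; total 44.554200
  W → negative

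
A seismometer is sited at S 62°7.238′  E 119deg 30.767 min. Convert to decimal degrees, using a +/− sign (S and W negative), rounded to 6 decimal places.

Latitude: 7.238′ = 0.120633°; total 62.1206333
S → negative
Lon: 119 + 30.767/60 = 119.5127833
E → positive

-62.120633, 119.512783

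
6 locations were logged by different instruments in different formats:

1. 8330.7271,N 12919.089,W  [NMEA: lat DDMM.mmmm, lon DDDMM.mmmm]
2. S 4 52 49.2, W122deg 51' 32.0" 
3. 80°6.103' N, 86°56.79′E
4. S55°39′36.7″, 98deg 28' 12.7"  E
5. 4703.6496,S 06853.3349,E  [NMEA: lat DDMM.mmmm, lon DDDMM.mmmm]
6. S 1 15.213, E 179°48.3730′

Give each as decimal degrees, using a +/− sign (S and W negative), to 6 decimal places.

1. 83.512118, -129.318150
2. -4.880333, -122.858889
3. 80.101717, 86.946500
4. -55.660194, 98.470194
5. -47.060827, 68.888915
6. -1.253550, 179.806217

Point 1:
  φ: degrees = first 2 digits = 83, minutes = 30.7271; 83 + 30.7271/60 = 83.5121183
  N ⇒ keep positive
  Longitude: split at 3 digits → 129° and 19.089′; 129 + 19.089/60 = 129.3181500
  W ⇒ negate
Point 2:
  Lat: 4° + 52/60 + 49.2/3600 = 4 + 0.866667 + 0.013667 = 4.8803333
  hemisphere S, so the sign is −
  Lon: 122° + 51/60 + 32/3600 = 122 + 0.850000 + 0.008889 = 122.8588889
  W ⇒ negate
Point 3:
  Lat: 6.103′ = 0.101717°; total 80.1017167
  N ⇒ keep positive
  Longitude: 56.79′ = 0.946500°; total 86.9465000
  E ⇒ keep positive
Point 4:
  φ: 39′ + 36.7″ = 39.61167′; 55 + 39.61167/60 = 55.6601944
  hemisphere S, so the sign is −
  λ: 98 + 28/60 + 12.7/3600 = 98.4701944
  E → positive
Point 5:
  Lat: split at 2 digits → 47° and 3.6496′; 47 + 3.6496/60 = 47.0608267
  S → negative
  Lon: degrees = first 3 digits = 68, minutes = 53.3349; 68 + 53.3349/60 = 68.8889150
  E ⇒ keep positive
Point 6:
  φ: 15.213′ = 0.253550°; total 1.2535500
  S → negative
  Lon: 48.373′ = 0.806217°; total 179.8062167
  E ⇒ keep positive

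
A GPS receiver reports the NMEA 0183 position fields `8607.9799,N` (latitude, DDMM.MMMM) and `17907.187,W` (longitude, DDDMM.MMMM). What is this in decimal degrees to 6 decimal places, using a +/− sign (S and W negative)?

Lat: split at 2 digits → 86° and 7.9799′; 86 + 7.9799/60 = 86.1329983
N ⇒ keep positive
λ: degrees = first 3 digits = 179, minutes = 7.187; 179 + 7.187/60 = 179.1197833
hemisphere W, so the sign is −

86.132998, -179.119783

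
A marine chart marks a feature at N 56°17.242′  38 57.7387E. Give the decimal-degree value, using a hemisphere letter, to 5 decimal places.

56.28737° N, 38.96231° E

Lat: 17.242′ = 0.287367°; total 56.287367
Lon: 38 + 57.7387/60 = 38.962312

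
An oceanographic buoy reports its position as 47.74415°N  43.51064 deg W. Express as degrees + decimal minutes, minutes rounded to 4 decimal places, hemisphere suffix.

Latitude: minutes = (47.744150 − 47) × 60 = 44.649000
λ: 43° + 0.510640 × 60 = 43° 30.638400′

47° 44.6490′ N, 43° 30.6384′ W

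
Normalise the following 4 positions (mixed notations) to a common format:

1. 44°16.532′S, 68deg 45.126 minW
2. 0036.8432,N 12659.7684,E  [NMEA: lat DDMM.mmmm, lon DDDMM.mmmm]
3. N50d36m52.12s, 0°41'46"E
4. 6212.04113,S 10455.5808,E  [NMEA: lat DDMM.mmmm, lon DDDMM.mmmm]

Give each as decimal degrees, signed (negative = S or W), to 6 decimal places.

1. -44.275533, -68.752100
2. 0.614053, 126.996140
3. 50.614478, 0.696111
4. -62.200686, 104.926347

Point 1:
  Latitude: 44 + 16.532/60 = 44.2755333
  S ⇒ negate
  λ: 68 + 45.126/60 = 68.7521000
  W ⇒ negate
Point 2:
  φ: split at 2 digits → 00° and 36.8432′; 0 + 36.8432/60 = 0.6140533
  N ⇒ keep positive
  Lon: split at 3 digits → 126° and 59.7684′; 126 + 59.7684/60 = 126.9961400
  E → positive
Point 3:
  φ: 50 + 36/60 + 52.12/3600 = 50.6144778
  N → positive
  Lon: 0° + 41/60 + 46/3600 = 0 + 0.683333 + 0.012778 = 0.6961111
  E ⇒ keep positive
Point 4:
  φ: split at 2 digits → 62° and 12.04113′; 62 + 12.04113/60 = 62.2006855
  hemisphere S, so the sign is −
  Lon: split at 3 digits → 104° and 55.5808′; 104 + 55.5808/60 = 104.9263467
  E ⇒ keep positive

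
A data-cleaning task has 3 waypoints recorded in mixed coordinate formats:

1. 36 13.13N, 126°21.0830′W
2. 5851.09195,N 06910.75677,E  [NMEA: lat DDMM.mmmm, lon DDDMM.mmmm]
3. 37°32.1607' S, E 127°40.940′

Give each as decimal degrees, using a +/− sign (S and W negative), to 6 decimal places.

Point 1:
  φ: 36 + 13.13/60 = 36.2188333
  N → positive
  Longitude: 21.083′ = 0.351383°; total 126.3513833
  W ⇒ negate
Point 2:
  φ: split at 2 digits → 58° and 51.09195′; 58 + 51.09195/60 = 58.8515325
  N → positive
  Longitude: split at 3 digits → 069° and 10.75677′; 69 + 10.75677/60 = 69.1792795
  E ⇒ keep positive
Point 3:
  Lat: 37 + 32.1607/60 = 37.5360117
  S → negative
  Lon: 127 + 40.94/60 = 127.6823333
  E ⇒ keep positive

1. 36.218833, -126.351383
2. 58.851533, 69.179280
3. -37.536012, 127.682333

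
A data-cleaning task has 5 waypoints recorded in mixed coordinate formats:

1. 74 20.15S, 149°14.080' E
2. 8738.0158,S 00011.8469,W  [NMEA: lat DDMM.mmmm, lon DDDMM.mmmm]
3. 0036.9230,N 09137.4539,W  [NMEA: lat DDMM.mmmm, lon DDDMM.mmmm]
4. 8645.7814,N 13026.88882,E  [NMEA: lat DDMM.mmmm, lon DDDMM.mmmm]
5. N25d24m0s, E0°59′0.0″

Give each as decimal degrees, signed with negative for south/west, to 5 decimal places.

1. -74.33583, 149.23467
2. -87.63360, -0.19745
3. 0.61538, -91.62423
4. 86.76302, 130.44815
5. 25.40000, 0.98333

Point 1:
  Latitude: 20.15′ = 0.335833°; total 74.335833
  S ⇒ negate
  λ: 14.08′ = 0.234667°; total 149.234667
  E → positive
Point 2:
  φ: degrees = first 2 digits = 87, minutes = 38.0158; 87 + 38.0158/60 = 87.633597
  hemisphere S, so the sign is −
  λ: split at 3 digits → 000° and 11.8469′; 0 + 11.8469/60 = 0.197448
  hemisphere W, so the sign is −
Point 3:
  φ: split at 2 digits → 00° and 36.923′; 0 + 36.923/60 = 0.615383
  N ⇒ keep positive
  λ: degrees = first 3 digits = 91, minutes = 37.4539; 91 + 37.4539/60 = 91.624232
  W ⇒ negate
Point 4:
  φ: split at 2 digits → 86° and 45.7814′; 86 + 45.7814/60 = 86.763023
  N ⇒ keep positive
  Lon: split at 3 digits → 130° and 26.88882′; 130 + 26.88882/60 = 130.448147
  E → positive
Point 5:
  Lat: 24′ + 0″ = 24.00000′; 25 + 24.00000/60 = 25.400000
  N → positive
  λ: 0 + 59/60 + 0/3600 = 0.983333
  E ⇒ keep positive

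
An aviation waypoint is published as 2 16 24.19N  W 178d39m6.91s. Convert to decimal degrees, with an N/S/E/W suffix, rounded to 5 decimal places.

φ: 2° + 16/60 + 24.19/3600 = 2 + 0.266667 + 0.006719 = 2.273386
λ: 39′ + 6.91″ = 39.11517′; 178 + 39.11517/60 = 178.651919

2.27339° N, 178.65192° W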